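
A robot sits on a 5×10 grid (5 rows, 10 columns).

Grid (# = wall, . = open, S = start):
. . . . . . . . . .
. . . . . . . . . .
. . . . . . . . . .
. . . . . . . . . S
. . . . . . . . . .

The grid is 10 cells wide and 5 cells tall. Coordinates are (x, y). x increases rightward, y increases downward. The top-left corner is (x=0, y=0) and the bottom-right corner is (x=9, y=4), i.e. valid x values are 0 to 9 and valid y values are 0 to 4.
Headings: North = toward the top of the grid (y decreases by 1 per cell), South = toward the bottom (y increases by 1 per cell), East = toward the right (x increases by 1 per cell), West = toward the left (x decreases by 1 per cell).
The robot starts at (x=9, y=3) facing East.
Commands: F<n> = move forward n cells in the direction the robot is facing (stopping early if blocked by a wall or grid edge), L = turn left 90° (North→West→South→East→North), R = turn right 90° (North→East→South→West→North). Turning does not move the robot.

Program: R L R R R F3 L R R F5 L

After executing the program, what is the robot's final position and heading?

Answer: Final position: (x=9, y=0), facing North

Derivation:
Start: (x=9, y=3), facing East
  R: turn right, now facing South
  L: turn left, now facing East
  R: turn right, now facing South
  R: turn right, now facing West
  R: turn right, now facing North
  F3: move forward 3, now at (x=9, y=0)
  L: turn left, now facing West
  R: turn right, now facing North
  R: turn right, now facing East
  F5: move forward 0/5 (blocked), now at (x=9, y=0)
  L: turn left, now facing North
Final: (x=9, y=0), facing North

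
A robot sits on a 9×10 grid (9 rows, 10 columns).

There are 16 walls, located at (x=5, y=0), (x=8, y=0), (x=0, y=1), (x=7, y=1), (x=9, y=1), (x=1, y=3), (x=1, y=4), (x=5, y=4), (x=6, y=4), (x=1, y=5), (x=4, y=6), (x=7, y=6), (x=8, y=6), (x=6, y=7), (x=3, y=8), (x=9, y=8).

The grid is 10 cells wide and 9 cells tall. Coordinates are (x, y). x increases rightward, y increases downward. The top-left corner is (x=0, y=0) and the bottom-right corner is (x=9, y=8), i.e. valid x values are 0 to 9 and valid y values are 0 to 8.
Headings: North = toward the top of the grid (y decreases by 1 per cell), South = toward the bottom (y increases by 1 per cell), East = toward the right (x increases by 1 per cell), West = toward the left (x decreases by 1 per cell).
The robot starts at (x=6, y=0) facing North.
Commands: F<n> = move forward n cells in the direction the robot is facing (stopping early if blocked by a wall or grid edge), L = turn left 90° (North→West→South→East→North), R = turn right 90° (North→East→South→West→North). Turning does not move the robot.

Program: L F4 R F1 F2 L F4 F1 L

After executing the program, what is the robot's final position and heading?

Start: (x=6, y=0), facing North
  L: turn left, now facing West
  F4: move forward 0/4 (blocked), now at (x=6, y=0)
  R: turn right, now facing North
  F1: move forward 0/1 (blocked), now at (x=6, y=0)
  F2: move forward 0/2 (blocked), now at (x=6, y=0)
  L: turn left, now facing West
  F4: move forward 0/4 (blocked), now at (x=6, y=0)
  F1: move forward 0/1 (blocked), now at (x=6, y=0)
  L: turn left, now facing South
Final: (x=6, y=0), facing South

Answer: Final position: (x=6, y=0), facing South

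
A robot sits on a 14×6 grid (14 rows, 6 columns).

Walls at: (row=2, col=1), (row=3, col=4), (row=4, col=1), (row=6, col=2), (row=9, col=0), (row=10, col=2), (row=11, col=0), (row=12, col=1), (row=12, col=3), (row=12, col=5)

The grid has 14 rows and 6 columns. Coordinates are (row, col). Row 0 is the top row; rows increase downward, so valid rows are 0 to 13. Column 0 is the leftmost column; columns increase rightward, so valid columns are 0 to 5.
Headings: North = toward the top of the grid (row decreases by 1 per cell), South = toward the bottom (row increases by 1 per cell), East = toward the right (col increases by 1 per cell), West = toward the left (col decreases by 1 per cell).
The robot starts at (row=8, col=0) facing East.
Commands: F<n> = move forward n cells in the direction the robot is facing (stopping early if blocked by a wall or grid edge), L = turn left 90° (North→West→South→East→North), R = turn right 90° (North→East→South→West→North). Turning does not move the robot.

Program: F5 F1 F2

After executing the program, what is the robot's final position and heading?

Start: (row=8, col=0), facing East
  F5: move forward 5, now at (row=8, col=5)
  F1: move forward 0/1 (blocked), now at (row=8, col=5)
  F2: move forward 0/2 (blocked), now at (row=8, col=5)
Final: (row=8, col=5), facing East

Answer: Final position: (row=8, col=5), facing East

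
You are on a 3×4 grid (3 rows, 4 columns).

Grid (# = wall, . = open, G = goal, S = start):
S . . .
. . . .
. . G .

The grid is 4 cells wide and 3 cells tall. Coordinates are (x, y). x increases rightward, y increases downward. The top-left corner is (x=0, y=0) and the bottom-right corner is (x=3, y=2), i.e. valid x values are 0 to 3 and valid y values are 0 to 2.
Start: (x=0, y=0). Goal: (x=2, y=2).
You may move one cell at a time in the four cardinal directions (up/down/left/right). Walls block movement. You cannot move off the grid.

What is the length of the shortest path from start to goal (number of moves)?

BFS from (x=0, y=0) until reaching (x=2, y=2):
  Distance 0: (x=0, y=0)
  Distance 1: (x=1, y=0), (x=0, y=1)
  Distance 2: (x=2, y=0), (x=1, y=1), (x=0, y=2)
  Distance 3: (x=3, y=0), (x=2, y=1), (x=1, y=2)
  Distance 4: (x=3, y=1), (x=2, y=2)  <- goal reached here
One shortest path (4 moves): (x=0, y=0) -> (x=1, y=0) -> (x=2, y=0) -> (x=2, y=1) -> (x=2, y=2)

Answer: Shortest path length: 4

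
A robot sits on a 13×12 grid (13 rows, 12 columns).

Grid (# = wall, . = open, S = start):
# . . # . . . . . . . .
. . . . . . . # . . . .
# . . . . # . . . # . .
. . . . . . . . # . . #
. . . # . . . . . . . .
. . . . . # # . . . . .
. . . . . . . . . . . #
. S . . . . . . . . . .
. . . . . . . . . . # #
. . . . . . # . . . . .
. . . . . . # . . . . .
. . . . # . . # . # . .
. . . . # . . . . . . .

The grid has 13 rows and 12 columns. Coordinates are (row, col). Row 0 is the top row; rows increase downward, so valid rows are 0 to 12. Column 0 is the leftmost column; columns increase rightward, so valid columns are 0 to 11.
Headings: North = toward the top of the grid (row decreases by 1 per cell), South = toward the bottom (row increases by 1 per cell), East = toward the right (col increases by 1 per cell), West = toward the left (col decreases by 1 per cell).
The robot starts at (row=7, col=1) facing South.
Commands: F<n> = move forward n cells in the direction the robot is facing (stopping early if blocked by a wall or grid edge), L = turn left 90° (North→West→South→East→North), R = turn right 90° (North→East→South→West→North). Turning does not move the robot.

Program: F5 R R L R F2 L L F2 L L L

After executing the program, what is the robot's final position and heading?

Start: (row=7, col=1), facing South
  F5: move forward 5, now at (row=12, col=1)
  R: turn right, now facing West
  R: turn right, now facing North
  L: turn left, now facing West
  R: turn right, now facing North
  F2: move forward 2, now at (row=10, col=1)
  L: turn left, now facing West
  L: turn left, now facing South
  F2: move forward 2, now at (row=12, col=1)
  L: turn left, now facing East
  L: turn left, now facing North
  L: turn left, now facing West
Final: (row=12, col=1), facing West

Answer: Final position: (row=12, col=1), facing West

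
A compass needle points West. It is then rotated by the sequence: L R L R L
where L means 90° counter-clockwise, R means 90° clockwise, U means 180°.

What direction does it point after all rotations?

Start: West
  L (left (90° counter-clockwise)) -> South
  R (right (90° clockwise)) -> West
  L (left (90° counter-clockwise)) -> South
  R (right (90° clockwise)) -> West
  L (left (90° counter-clockwise)) -> South
Final: South

Answer: Final heading: South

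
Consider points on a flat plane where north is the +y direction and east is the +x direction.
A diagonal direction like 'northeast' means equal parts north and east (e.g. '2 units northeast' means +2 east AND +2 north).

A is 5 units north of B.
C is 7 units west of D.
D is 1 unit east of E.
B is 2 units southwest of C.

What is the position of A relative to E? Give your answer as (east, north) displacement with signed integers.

Answer: A is at (east=-8, north=3) relative to E.

Derivation:
Place E at the origin (east=0, north=0).
  D is 1 unit east of E: delta (east=+1, north=+0); D at (east=1, north=0).
  C is 7 units west of D: delta (east=-7, north=+0); C at (east=-6, north=0).
  B is 2 units southwest of C: delta (east=-2, north=-2); B at (east=-8, north=-2).
  A is 5 units north of B: delta (east=+0, north=+5); A at (east=-8, north=3).
Therefore A relative to E: (east=-8, north=3).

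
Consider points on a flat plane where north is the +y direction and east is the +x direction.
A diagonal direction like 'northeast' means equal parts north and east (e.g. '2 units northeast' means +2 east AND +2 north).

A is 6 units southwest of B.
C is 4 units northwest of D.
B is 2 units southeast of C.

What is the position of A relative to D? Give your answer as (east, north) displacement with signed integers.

Place D at the origin (east=0, north=0).
  C is 4 units northwest of D: delta (east=-4, north=+4); C at (east=-4, north=4).
  B is 2 units southeast of C: delta (east=+2, north=-2); B at (east=-2, north=2).
  A is 6 units southwest of B: delta (east=-6, north=-6); A at (east=-8, north=-4).
Therefore A relative to D: (east=-8, north=-4).

Answer: A is at (east=-8, north=-4) relative to D.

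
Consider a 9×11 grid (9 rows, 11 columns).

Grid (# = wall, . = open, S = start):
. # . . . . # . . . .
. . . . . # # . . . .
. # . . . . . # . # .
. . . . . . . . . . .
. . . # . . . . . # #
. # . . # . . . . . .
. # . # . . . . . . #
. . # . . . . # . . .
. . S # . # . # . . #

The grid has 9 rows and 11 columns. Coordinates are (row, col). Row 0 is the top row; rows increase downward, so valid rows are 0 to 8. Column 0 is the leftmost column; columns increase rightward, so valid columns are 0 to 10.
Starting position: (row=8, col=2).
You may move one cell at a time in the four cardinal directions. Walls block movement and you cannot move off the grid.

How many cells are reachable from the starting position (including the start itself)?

BFS flood-fill from (row=8, col=2):
  Distance 0: (row=8, col=2)
  Distance 1: (row=8, col=1)
  Distance 2: (row=7, col=1), (row=8, col=0)
  Distance 3: (row=7, col=0)
  Distance 4: (row=6, col=0)
  Distance 5: (row=5, col=0)
  Distance 6: (row=4, col=0)
  Distance 7: (row=3, col=0), (row=4, col=1)
  Distance 8: (row=2, col=0), (row=3, col=1), (row=4, col=2)
  Distance 9: (row=1, col=0), (row=3, col=2), (row=5, col=2)
  Distance 10: (row=0, col=0), (row=1, col=1), (row=2, col=2), (row=3, col=3), (row=5, col=3), (row=6, col=2)
  Distance 11: (row=1, col=2), (row=2, col=3), (row=3, col=4)
  Distance 12: (row=0, col=2), (row=1, col=3), (row=2, col=4), (row=3, col=5), (row=4, col=4)
  Distance 13: (row=0, col=3), (row=1, col=4), (row=2, col=5), (row=3, col=6), (row=4, col=5)
  Distance 14: (row=0, col=4), (row=2, col=6), (row=3, col=7), (row=4, col=6), (row=5, col=5)
  Distance 15: (row=0, col=5), (row=3, col=8), (row=4, col=7), (row=5, col=6), (row=6, col=5)
  Distance 16: (row=2, col=8), (row=3, col=9), (row=4, col=8), (row=5, col=7), (row=6, col=4), (row=6, col=6), (row=7, col=5)
  Distance 17: (row=1, col=8), (row=3, col=10), (row=5, col=8), (row=6, col=7), (row=7, col=4), (row=7, col=6)
  Distance 18: (row=0, col=8), (row=1, col=7), (row=1, col=9), (row=2, col=10), (row=5, col=9), (row=6, col=8), (row=7, col=3), (row=8, col=4), (row=8, col=6)
  Distance 19: (row=0, col=7), (row=0, col=9), (row=1, col=10), (row=5, col=10), (row=6, col=9), (row=7, col=8)
  Distance 20: (row=0, col=10), (row=7, col=9), (row=8, col=8)
  Distance 21: (row=7, col=10), (row=8, col=9)
Total reachable: 78 (grid has 78 open cells total)

Answer: Reachable cells: 78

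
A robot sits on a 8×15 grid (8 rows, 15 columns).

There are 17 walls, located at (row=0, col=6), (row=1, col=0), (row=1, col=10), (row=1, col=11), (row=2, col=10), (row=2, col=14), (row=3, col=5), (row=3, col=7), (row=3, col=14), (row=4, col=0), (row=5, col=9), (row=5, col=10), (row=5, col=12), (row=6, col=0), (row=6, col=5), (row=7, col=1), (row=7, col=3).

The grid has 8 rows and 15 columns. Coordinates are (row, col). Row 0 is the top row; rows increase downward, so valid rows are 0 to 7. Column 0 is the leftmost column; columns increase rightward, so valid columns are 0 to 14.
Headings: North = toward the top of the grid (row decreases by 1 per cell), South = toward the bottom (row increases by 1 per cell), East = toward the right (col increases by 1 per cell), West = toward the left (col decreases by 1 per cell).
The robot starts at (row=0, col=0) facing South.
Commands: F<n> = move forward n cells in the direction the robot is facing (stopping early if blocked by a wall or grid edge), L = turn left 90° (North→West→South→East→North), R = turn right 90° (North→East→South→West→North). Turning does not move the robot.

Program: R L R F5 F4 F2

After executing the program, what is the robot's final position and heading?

Answer: Final position: (row=0, col=0), facing West

Derivation:
Start: (row=0, col=0), facing South
  R: turn right, now facing West
  L: turn left, now facing South
  R: turn right, now facing West
  F5: move forward 0/5 (blocked), now at (row=0, col=0)
  F4: move forward 0/4 (blocked), now at (row=0, col=0)
  F2: move forward 0/2 (blocked), now at (row=0, col=0)
Final: (row=0, col=0), facing West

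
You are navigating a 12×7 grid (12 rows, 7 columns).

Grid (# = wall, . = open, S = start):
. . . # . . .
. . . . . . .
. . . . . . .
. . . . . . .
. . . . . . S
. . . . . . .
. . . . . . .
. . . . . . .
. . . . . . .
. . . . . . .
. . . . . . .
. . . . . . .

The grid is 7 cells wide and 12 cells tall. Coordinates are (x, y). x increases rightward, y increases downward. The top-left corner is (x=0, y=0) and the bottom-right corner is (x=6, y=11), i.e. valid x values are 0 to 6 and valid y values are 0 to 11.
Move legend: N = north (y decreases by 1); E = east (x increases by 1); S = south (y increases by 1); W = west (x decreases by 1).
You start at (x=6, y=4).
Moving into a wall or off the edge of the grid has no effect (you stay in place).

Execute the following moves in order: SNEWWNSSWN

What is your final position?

Answer: Final position: (x=3, y=4)

Derivation:
Start: (x=6, y=4)
  S (south): (x=6, y=4) -> (x=6, y=5)
  N (north): (x=6, y=5) -> (x=6, y=4)
  E (east): blocked, stay at (x=6, y=4)
  W (west): (x=6, y=4) -> (x=5, y=4)
  W (west): (x=5, y=4) -> (x=4, y=4)
  N (north): (x=4, y=4) -> (x=4, y=3)
  S (south): (x=4, y=3) -> (x=4, y=4)
  S (south): (x=4, y=4) -> (x=4, y=5)
  W (west): (x=4, y=5) -> (x=3, y=5)
  N (north): (x=3, y=5) -> (x=3, y=4)
Final: (x=3, y=4)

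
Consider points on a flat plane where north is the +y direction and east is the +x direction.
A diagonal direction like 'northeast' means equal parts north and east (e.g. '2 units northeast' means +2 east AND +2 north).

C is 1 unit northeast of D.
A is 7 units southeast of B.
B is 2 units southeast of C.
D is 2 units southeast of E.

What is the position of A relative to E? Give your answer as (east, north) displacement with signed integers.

Place E at the origin (east=0, north=0).
  D is 2 units southeast of E: delta (east=+2, north=-2); D at (east=2, north=-2).
  C is 1 unit northeast of D: delta (east=+1, north=+1); C at (east=3, north=-1).
  B is 2 units southeast of C: delta (east=+2, north=-2); B at (east=5, north=-3).
  A is 7 units southeast of B: delta (east=+7, north=-7); A at (east=12, north=-10).
Therefore A relative to E: (east=12, north=-10).

Answer: A is at (east=12, north=-10) relative to E.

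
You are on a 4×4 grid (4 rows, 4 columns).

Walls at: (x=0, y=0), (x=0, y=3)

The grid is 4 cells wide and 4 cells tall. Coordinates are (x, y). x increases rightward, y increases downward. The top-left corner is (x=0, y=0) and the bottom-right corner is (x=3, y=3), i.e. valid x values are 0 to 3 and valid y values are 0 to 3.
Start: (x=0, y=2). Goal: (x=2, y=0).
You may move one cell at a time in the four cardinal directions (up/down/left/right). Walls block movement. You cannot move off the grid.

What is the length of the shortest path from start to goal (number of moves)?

BFS from (x=0, y=2) until reaching (x=2, y=0):
  Distance 0: (x=0, y=2)
  Distance 1: (x=0, y=1), (x=1, y=2)
  Distance 2: (x=1, y=1), (x=2, y=2), (x=1, y=3)
  Distance 3: (x=1, y=0), (x=2, y=1), (x=3, y=2), (x=2, y=3)
  Distance 4: (x=2, y=0), (x=3, y=1), (x=3, y=3)  <- goal reached here
One shortest path (4 moves): (x=0, y=2) -> (x=1, y=2) -> (x=2, y=2) -> (x=2, y=1) -> (x=2, y=0)

Answer: Shortest path length: 4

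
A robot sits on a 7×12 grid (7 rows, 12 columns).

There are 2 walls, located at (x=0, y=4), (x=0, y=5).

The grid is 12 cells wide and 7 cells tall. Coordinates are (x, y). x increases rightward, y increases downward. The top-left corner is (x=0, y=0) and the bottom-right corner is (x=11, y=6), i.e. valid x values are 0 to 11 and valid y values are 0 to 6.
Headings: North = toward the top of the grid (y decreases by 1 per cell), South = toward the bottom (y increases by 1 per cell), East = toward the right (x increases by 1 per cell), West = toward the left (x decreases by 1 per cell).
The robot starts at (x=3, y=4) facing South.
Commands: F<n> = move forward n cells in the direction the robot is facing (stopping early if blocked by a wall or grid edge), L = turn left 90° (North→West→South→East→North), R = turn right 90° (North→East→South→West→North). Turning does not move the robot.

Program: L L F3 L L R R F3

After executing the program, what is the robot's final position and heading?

Start: (x=3, y=4), facing South
  L: turn left, now facing East
  L: turn left, now facing North
  F3: move forward 3, now at (x=3, y=1)
  L: turn left, now facing West
  L: turn left, now facing South
  R: turn right, now facing West
  R: turn right, now facing North
  F3: move forward 1/3 (blocked), now at (x=3, y=0)
Final: (x=3, y=0), facing North

Answer: Final position: (x=3, y=0), facing North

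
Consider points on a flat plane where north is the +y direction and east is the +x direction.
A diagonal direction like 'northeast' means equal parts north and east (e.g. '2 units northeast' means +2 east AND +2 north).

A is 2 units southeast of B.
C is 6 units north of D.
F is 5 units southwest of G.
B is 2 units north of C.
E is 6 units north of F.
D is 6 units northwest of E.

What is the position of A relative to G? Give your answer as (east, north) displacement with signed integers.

Answer: A is at (east=-9, north=13) relative to G.

Derivation:
Place G at the origin (east=0, north=0).
  F is 5 units southwest of G: delta (east=-5, north=-5); F at (east=-5, north=-5).
  E is 6 units north of F: delta (east=+0, north=+6); E at (east=-5, north=1).
  D is 6 units northwest of E: delta (east=-6, north=+6); D at (east=-11, north=7).
  C is 6 units north of D: delta (east=+0, north=+6); C at (east=-11, north=13).
  B is 2 units north of C: delta (east=+0, north=+2); B at (east=-11, north=15).
  A is 2 units southeast of B: delta (east=+2, north=-2); A at (east=-9, north=13).
Therefore A relative to G: (east=-9, north=13).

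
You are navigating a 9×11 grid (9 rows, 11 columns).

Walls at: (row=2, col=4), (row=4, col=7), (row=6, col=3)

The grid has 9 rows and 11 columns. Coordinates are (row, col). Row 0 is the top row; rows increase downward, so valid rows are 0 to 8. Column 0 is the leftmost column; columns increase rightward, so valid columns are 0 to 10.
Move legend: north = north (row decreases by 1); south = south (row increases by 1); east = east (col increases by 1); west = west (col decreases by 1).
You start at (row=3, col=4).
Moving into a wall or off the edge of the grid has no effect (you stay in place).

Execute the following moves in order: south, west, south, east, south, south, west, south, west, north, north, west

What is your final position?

Answer: Final position: (row=6, col=1)

Derivation:
Start: (row=3, col=4)
  south (south): (row=3, col=4) -> (row=4, col=4)
  west (west): (row=4, col=4) -> (row=4, col=3)
  south (south): (row=4, col=3) -> (row=5, col=3)
  east (east): (row=5, col=3) -> (row=5, col=4)
  south (south): (row=5, col=4) -> (row=6, col=4)
  south (south): (row=6, col=4) -> (row=7, col=4)
  west (west): (row=7, col=4) -> (row=7, col=3)
  south (south): (row=7, col=3) -> (row=8, col=3)
  west (west): (row=8, col=3) -> (row=8, col=2)
  north (north): (row=8, col=2) -> (row=7, col=2)
  north (north): (row=7, col=2) -> (row=6, col=2)
  west (west): (row=6, col=2) -> (row=6, col=1)
Final: (row=6, col=1)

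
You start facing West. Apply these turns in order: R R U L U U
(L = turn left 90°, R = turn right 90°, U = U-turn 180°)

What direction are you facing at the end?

Answer: Final heading: South

Derivation:
Start: West
  R (right (90° clockwise)) -> North
  R (right (90° clockwise)) -> East
  U (U-turn (180°)) -> West
  L (left (90° counter-clockwise)) -> South
  U (U-turn (180°)) -> North
  U (U-turn (180°)) -> South
Final: South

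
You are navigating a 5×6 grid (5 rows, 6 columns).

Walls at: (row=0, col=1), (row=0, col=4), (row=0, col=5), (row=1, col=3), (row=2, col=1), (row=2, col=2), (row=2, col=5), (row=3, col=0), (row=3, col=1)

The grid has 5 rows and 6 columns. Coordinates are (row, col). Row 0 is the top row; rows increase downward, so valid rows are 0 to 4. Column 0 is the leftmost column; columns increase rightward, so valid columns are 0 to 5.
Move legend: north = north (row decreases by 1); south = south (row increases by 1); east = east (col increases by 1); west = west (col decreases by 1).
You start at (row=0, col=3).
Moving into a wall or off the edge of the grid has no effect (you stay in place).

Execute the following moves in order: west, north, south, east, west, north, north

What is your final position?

Start: (row=0, col=3)
  west (west): (row=0, col=3) -> (row=0, col=2)
  north (north): blocked, stay at (row=0, col=2)
  south (south): (row=0, col=2) -> (row=1, col=2)
  east (east): blocked, stay at (row=1, col=2)
  west (west): (row=1, col=2) -> (row=1, col=1)
  north (north): blocked, stay at (row=1, col=1)
  north (north): blocked, stay at (row=1, col=1)
Final: (row=1, col=1)

Answer: Final position: (row=1, col=1)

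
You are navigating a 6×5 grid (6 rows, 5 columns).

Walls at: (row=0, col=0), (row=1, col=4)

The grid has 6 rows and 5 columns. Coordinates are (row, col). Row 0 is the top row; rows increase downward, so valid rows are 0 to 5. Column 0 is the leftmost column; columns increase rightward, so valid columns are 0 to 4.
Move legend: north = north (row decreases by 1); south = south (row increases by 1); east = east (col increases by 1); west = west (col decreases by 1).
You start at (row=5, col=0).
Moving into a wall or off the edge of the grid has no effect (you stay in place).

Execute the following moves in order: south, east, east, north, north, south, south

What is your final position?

Start: (row=5, col=0)
  south (south): blocked, stay at (row=5, col=0)
  east (east): (row=5, col=0) -> (row=5, col=1)
  east (east): (row=5, col=1) -> (row=5, col=2)
  north (north): (row=5, col=2) -> (row=4, col=2)
  north (north): (row=4, col=2) -> (row=3, col=2)
  south (south): (row=3, col=2) -> (row=4, col=2)
  south (south): (row=4, col=2) -> (row=5, col=2)
Final: (row=5, col=2)

Answer: Final position: (row=5, col=2)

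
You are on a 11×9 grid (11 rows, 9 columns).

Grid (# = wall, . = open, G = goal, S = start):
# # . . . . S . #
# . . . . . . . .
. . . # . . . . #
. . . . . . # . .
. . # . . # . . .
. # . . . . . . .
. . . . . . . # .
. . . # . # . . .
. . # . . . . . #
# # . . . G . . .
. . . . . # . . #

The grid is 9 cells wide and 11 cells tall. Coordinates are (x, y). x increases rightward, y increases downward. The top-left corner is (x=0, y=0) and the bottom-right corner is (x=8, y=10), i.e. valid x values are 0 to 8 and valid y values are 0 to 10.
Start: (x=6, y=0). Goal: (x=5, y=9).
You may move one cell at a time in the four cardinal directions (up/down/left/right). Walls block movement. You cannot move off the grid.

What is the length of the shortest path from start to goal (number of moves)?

BFS from (x=6, y=0) until reaching (x=5, y=9):
  Distance 0: (x=6, y=0)
  Distance 1: (x=5, y=0), (x=7, y=0), (x=6, y=1)
  Distance 2: (x=4, y=0), (x=5, y=1), (x=7, y=1), (x=6, y=2)
  Distance 3: (x=3, y=0), (x=4, y=1), (x=8, y=1), (x=5, y=2), (x=7, y=2)
  Distance 4: (x=2, y=0), (x=3, y=1), (x=4, y=2), (x=5, y=3), (x=7, y=3)
  Distance 5: (x=2, y=1), (x=4, y=3), (x=8, y=3), (x=7, y=4)
  Distance 6: (x=1, y=1), (x=2, y=2), (x=3, y=3), (x=4, y=4), (x=6, y=4), (x=8, y=4), (x=7, y=5)
  Distance 7: (x=1, y=2), (x=2, y=3), (x=3, y=4), (x=4, y=5), (x=6, y=5), (x=8, y=5)
  Distance 8: (x=0, y=2), (x=1, y=3), (x=3, y=5), (x=5, y=5), (x=4, y=6), (x=6, y=6), (x=8, y=6)
  Distance 9: (x=0, y=3), (x=1, y=4), (x=2, y=5), (x=3, y=6), (x=5, y=6), (x=4, y=7), (x=6, y=7), (x=8, y=7)
  Distance 10: (x=0, y=4), (x=2, y=6), (x=7, y=7), (x=4, y=8), (x=6, y=8)
  Distance 11: (x=0, y=5), (x=1, y=6), (x=2, y=7), (x=3, y=8), (x=5, y=8), (x=7, y=8), (x=4, y=9), (x=6, y=9)
  Distance 12: (x=0, y=6), (x=1, y=7), (x=3, y=9), (x=5, y=9), (x=7, y=9), (x=4, y=10), (x=6, y=10)  <- goal reached here
One shortest path (12 moves): (x=6, y=0) -> (x=7, y=0) -> (x=7, y=1) -> (x=7, y=2) -> (x=7, y=3) -> (x=7, y=4) -> (x=6, y=4) -> (x=6, y=5) -> (x=6, y=6) -> (x=6, y=7) -> (x=6, y=8) -> (x=5, y=8) -> (x=5, y=9)

Answer: Shortest path length: 12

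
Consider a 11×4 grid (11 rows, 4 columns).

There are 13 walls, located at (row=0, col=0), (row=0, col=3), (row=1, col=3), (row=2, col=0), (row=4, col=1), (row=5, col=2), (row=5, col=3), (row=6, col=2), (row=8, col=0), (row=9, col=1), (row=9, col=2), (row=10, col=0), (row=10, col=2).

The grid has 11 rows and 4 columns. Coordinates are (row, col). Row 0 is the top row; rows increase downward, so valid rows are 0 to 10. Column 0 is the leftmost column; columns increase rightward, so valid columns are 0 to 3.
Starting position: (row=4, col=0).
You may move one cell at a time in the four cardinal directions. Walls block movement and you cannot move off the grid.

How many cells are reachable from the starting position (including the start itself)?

BFS flood-fill from (row=4, col=0):
  Distance 0: (row=4, col=0)
  Distance 1: (row=3, col=0), (row=5, col=0)
  Distance 2: (row=3, col=1), (row=5, col=1), (row=6, col=0)
  Distance 3: (row=2, col=1), (row=3, col=2), (row=6, col=1), (row=7, col=0)
  Distance 4: (row=1, col=1), (row=2, col=2), (row=3, col=3), (row=4, col=2), (row=7, col=1)
  Distance 5: (row=0, col=1), (row=1, col=0), (row=1, col=2), (row=2, col=3), (row=4, col=3), (row=7, col=2), (row=8, col=1)
  Distance 6: (row=0, col=2), (row=7, col=3), (row=8, col=2)
  Distance 7: (row=6, col=3), (row=8, col=3)
  Distance 8: (row=9, col=3)
  Distance 9: (row=10, col=3)
Total reachable: 29 (grid has 31 open cells total)

Answer: Reachable cells: 29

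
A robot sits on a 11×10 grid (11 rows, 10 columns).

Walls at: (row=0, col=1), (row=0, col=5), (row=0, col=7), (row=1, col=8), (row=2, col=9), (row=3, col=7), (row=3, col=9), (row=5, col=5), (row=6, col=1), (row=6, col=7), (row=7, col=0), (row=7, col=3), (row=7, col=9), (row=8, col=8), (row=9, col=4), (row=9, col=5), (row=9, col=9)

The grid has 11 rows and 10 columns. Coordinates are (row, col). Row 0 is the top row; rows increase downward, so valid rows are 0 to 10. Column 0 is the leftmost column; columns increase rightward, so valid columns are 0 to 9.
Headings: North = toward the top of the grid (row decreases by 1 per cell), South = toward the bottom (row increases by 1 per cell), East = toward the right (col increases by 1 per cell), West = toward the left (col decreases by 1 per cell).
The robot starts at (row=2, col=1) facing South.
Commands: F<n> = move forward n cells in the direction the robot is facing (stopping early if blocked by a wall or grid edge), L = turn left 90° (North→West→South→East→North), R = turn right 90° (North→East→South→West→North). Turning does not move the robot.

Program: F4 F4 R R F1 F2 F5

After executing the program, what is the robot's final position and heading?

Answer: Final position: (row=1, col=1), facing North

Derivation:
Start: (row=2, col=1), facing South
  F4: move forward 3/4 (blocked), now at (row=5, col=1)
  F4: move forward 0/4 (blocked), now at (row=5, col=1)
  R: turn right, now facing West
  R: turn right, now facing North
  F1: move forward 1, now at (row=4, col=1)
  F2: move forward 2, now at (row=2, col=1)
  F5: move forward 1/5 (blocked), now at (row=1, col=1)
Final: (row=1, col=1), facing North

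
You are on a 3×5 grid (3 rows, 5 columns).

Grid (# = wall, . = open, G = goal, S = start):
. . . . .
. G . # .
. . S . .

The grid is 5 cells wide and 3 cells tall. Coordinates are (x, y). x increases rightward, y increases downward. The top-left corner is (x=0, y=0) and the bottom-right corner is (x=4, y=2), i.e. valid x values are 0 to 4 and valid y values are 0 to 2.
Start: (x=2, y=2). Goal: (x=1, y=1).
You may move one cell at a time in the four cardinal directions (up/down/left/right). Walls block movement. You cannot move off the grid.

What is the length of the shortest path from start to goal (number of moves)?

Answer: Shortest path length: 2

Derivation:
BFS from (x=2, y=2) until reaching (x=1, y=1):
  Distance 0: (x=2, y=2)
  Distance 1: (x=2, y=1), (x=1, y=2), (x=3, y=2)
  Distance 2: (x=2, y=0), (x=1, y=1), (x=0, y=2), (x=4, y=2)  <- goal reached here
One shortest path (2 moves): (x=2, y=2) -> (x=1, y=2) -> (x=1, y=1)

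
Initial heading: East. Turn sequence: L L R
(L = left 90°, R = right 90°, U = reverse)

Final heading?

Start: East
  L (left (90° counter-clockwise)) -> North
  L (left (90° counter-clockwise)) -> West
  R (right (90° clockwise)) -> North
Final: North

Answer: Final heading: North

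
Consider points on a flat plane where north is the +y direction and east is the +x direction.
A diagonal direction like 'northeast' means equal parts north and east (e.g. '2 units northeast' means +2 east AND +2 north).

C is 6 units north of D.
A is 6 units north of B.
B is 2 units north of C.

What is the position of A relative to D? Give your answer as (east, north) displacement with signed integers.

Place D at the origin (east=0, north=0).
  C is 6 units north of D: delta (east=+0, north=+6); C at (east=0, north=6).
  B is 2 units north of C: delta (east=+0, north=+2); B at (east=0, north=8).
  A is 6 units north of B: delta (east=+0, north=+6); A at (east=0, north=14).
Therefore A relative to D: (east=0, north=14).

Answer: A is at (east=0, north=14) relative to D.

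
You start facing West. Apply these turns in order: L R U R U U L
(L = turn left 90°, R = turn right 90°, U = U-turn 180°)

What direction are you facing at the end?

Start: West
  L (left (90° counter-clockwise)) -> South
  R (right (90° clockwise)) -> West
  U (U-turn (180°)) -> East
  R (right (90° clockwise)) -> South
  U (U-turn (180°)) -> North
  U (U-turn (180°)) -> South
  L (left (90° counter-clockwise)) -> East
Final: East

Answer: Final heading: East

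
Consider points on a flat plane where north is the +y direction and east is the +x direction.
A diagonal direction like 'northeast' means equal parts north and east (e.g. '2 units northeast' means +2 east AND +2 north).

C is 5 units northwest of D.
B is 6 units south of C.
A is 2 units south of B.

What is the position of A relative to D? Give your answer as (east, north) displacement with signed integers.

Answer: A is at (east=-5, north=-3) relative to D.

Derivation:
Place D at the origin (east=0, north=0).
  C is 5 units northwest of D: delta (east=-5, north=+5); C at (east=-5, north=5).
  B is 6 units south of C: delta (east=+0, north=-6); B at (east=-5, north=-1).
  A is 2 units south of B: delta (east=+0, north=-2); A at (east=-5, north=-3).
Therefore A relative to D: (east=-5, north=-3).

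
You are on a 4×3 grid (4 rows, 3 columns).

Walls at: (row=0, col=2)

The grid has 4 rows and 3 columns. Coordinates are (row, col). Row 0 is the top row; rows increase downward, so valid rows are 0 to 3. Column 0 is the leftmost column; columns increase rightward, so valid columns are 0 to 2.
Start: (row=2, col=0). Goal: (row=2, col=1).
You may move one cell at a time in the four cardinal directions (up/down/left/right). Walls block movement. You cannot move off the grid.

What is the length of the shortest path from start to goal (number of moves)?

Answer: Shortest path length: 1

Derivation:
BFS from (row=2, col=0) until reaching (row=2, col=1):
  Distance 0: (row=2, col=0)
  Distance 1: (row=1, col=0), (row=2, col=1), (row=3, col=0)  <- goal reached here
One shortest path (1 moves): (row=2, col=0) -> (row=2, col=1)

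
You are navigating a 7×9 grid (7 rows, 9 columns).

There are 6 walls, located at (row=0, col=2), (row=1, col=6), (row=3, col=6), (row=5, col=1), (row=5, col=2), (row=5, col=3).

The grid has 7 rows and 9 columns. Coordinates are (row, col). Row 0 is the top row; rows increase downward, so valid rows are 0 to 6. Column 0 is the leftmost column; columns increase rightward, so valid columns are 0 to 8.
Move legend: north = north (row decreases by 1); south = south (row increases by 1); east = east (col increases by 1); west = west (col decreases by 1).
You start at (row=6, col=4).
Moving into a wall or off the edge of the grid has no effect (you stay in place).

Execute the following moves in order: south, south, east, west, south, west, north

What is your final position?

Start: (row=6, col=4)
  south (south): blocked, stay at (row=6, col=4)
  south (south): blocked, stay at (row=6, col=4)
  east (east): (row=6, col=4) -> (row=6, col=5)
  west (west): (row=6, col=5) -> (row=6, col=4)
  south (south): blocked, stay at (row=6, col=4)
  west (west): (row=6, col=4) -> (row=6, col=3)
  north (north): blocked, stay at (row=6, col=3)
Final: (row=6, col=3)

Answer: Final position: (row=6, col=3)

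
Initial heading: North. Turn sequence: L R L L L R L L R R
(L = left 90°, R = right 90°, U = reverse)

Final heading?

Start: North
  L (left (90° counter-clockwise)) -> West
  R (right (90° clockwise)) -> North
  L (left (90° counter-clockwise)) -> West
  L (left (90° counter-clockwise)) -> South
  L (left (90° counter-clockwise)) -> East
  R (right (90° clockwise)) -> South
  L (left (90° counter-clockwise)) -> East
  L (left (90° counter-clockwise)) -> North
  R (right (90° clockwise)) -> East
  R (right (90° clockwise)) -> South
Final: South

Answer: Final heading: South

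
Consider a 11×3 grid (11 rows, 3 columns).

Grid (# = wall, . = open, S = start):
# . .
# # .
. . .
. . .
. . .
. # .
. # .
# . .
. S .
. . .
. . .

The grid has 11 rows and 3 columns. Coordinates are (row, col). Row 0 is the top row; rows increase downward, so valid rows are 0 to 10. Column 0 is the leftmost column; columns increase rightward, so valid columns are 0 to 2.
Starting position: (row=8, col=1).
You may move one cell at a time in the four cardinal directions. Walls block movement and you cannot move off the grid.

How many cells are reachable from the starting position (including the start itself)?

BFS flood-fill from (row=8, col=1):
  Distance 0: (row=8, col=1)
  Distance 1: (row=7, col=1), (row=8, col=0), (row=8, col=2), (row=9, col=1)
  Distance 2: (row=7, col=2), (row=9, col=0), (row=9, col=2), (row=10, col=1)
  Distance 3: (row=6, col=2), (row=10, col=0), (row=10, col=2)
  Distance 4: (row=5, col=2)
  Distance 5: (row=4, col=2)
  Distance 6: (row=3, col=2), (row=4, col=1)
  Distance 7: (row=2, col=2), (row=3, col=1), (row=4, col=0)
  Distance 8: (row=1, col=2), (row=2, col=1), (row=3, col=0), (row=5, col=0)
  Distance 9: (row=0, col=2), (row=2, col=0), (row=6, col=0)
  Distance 10: (row=0, col=1)
Total reachable: 27 (grid has 27 open cells total)

Answer: Reachable cells: 27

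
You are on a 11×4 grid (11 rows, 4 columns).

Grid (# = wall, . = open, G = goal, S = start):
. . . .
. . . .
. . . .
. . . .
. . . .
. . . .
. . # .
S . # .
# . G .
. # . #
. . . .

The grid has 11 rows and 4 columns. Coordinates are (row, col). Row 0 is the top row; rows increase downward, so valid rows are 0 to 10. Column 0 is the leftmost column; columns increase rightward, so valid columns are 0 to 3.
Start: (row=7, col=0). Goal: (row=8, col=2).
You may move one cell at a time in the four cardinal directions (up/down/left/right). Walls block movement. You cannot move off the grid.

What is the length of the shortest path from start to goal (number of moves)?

BFS from (row=7, col=0) until reaching (row=8, col=2):
  Distance 0: (row=7, col=0)
  Distance 1: (row=6, col=0), (row=7, col=1)
  Distance 2: (row=5, col=0), (row=6, col=1), (row=8, col=1)
  Distance 3: (row=4, col=0), (row=5, col=1), (row=8, col=2)  <- goal reached here
One shortest path (3 moves): (row=7, col=0) -> (row=7, col=1) -> (row=8, col=1) -> (row=8, col=2)

Answer: Shortest path length: 3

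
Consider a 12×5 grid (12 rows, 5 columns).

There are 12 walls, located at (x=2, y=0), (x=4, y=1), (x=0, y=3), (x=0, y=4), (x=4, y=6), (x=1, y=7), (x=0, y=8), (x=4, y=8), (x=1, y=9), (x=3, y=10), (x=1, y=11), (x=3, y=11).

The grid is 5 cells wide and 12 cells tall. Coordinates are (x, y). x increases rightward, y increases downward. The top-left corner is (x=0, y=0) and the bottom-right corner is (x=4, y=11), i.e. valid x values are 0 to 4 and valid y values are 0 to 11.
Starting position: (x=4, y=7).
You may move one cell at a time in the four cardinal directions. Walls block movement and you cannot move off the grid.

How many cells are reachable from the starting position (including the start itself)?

Answer: Reachable cells: 48

Derivation:
BFS flood-fill from (x=4, y=7):
  Distance 0: (x=4, y=7)
  Distance 1: (x=3, y=7)
  Distance 2: (x=3, y=6), (x=2, y=7), (x=3, y=8)
  Distance 3: (x=3, y=5), (x=2, y=6), (x=2, y=8), (x=3, y=9)
  Distance 4: (x=3, y=4), (x=2, y=5), (x=4, y=5), (x=1, y=6), (x=1, y=8), (x=2, y=9), (x=4, y=9)
  Distance 5: (x=3, y=3), (x=2, y=4), (x=4, y=4), (x=1, y=5), (x=0, y=6), (x=2, y=10), (x=4, y=10)
  Distance 6: (x=3, y=2), (x=2, y=3), (x=4, y=3), (x=1, y=4), (x=0, y=5), (x=0, y=7), (x=1, y=10), (x=2, y=11), (x=4, y=11)
  Distance 7: (x=3, y=1), (x=2, y=2), (x=4, y=2), (x=1, y=3), (x=0, y=10)
  Distance 8: (x=3, y=0), (x=2, y=1), (x=1, y=2), (x=0, y=9), (x=0, y=11)
  Distance 9: (x=4, y=0), (x=1, y=1), (x=0, y=2)
  Distance 10: (x=1, y=0), (x=0, y=1)
  Distance 11: (x=0, y=0)
Total reachable: 48 (grid has 48 open cells total)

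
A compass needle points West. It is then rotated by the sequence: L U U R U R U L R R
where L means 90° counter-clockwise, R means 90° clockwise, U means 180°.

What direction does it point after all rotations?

Start: West
  L (left (90° counter-clockwise)) -> South
  U (U-turn (180°)) -> North
  U (U-turn (180°)) -> South
  R (right (90° clockwise)) -> West
  U (U-turn (180°)) -> East
  R (right (90° clockwise)) -> South
  U (U-turn (180°)) -> North
  L (left (90° counter-clockwise)) -> West
  R (right (90° clockwise)) -> North
  R (right (90° clockwise)) -> East
Final: East

Answer: Final heading: East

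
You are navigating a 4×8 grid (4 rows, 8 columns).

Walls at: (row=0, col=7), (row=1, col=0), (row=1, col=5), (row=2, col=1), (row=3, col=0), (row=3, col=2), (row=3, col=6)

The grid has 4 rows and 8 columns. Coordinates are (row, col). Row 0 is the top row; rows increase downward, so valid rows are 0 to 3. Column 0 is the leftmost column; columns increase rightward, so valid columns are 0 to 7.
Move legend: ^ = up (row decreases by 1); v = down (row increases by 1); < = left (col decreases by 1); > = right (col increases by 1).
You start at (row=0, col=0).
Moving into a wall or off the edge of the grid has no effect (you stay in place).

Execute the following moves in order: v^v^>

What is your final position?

Answer: Final position: (row=0, col=1)

Derivation:
Start: (row=0, col=0)
  v (down): blocked, stay at (row=0, col=0)
  ^ (up): blocked, stay at (row=0, col=0)
  v (down): blocked, stay at (row=0, col=0)
  ^ (up): blocked, stay at (row=0, col=0)
  > (right): (row=0, col=0) -> (row=0, col=1)
Final: (row=0, col=1)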